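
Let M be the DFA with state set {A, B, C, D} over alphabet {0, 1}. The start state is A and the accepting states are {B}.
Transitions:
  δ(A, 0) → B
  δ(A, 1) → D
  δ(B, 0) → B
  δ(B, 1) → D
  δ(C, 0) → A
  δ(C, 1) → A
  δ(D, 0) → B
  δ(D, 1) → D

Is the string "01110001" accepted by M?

rejected

A --0--> B
B --1--> D
D --1--> D
D --1--> D
D --0--> B
B --0--> B
B --0--> B
B --1--> D
End in state D, which is not an accepting state.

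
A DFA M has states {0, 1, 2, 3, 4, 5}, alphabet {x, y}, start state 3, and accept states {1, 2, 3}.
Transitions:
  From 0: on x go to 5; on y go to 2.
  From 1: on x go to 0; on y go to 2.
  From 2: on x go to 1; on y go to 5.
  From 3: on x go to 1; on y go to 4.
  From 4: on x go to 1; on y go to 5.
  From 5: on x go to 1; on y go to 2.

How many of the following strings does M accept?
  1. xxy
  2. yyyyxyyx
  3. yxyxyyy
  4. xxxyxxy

4

xxy: accepted
yyyyxyyx: accepted
yxyxyyy: accepted
xxxyxxy: accepted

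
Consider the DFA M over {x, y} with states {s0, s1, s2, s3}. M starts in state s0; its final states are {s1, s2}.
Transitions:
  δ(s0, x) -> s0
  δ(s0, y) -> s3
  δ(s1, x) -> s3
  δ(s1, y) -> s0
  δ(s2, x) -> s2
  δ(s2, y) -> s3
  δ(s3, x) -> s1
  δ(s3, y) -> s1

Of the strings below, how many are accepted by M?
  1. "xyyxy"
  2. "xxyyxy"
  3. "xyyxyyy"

"xyyxy": accepted
"xxyyxy": accepted
"xyyxyyy": rejected

2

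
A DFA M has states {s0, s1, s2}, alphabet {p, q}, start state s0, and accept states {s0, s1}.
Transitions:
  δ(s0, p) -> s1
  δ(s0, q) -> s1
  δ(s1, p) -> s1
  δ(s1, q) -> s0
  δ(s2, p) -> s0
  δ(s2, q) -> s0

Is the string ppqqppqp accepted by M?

s0 --p--> s1
s1 --p--> s1
s1 --q--> s0
s0 --q--> s1
s1 --p--> s1
s1 --p--> s1
s1 --q--> s0
s0 --p--> s1
End in state s1, which is an accepting state.

accepted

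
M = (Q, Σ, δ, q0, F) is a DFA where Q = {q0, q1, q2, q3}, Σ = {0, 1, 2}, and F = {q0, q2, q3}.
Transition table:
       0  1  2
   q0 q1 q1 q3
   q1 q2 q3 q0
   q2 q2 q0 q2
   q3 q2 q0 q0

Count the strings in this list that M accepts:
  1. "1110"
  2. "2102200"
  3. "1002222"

"1110": rejected
"2102200": accepted
"1002222": accepted

2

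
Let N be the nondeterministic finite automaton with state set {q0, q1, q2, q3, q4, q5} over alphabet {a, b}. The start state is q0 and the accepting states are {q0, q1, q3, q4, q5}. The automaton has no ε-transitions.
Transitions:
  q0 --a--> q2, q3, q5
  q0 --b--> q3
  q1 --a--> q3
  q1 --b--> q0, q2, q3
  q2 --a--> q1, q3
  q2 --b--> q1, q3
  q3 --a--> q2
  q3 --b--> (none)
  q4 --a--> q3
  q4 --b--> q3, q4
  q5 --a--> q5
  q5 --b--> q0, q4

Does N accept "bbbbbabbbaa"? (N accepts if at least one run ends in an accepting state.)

Start: {q0}
read b: {q3}
read b: {}
The reachable set is empty and stays empty for the remaining 9 symbols.
Reachable ∩ accepting = {} — empty.

rejected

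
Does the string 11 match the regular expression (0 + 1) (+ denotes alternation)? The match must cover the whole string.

Neither 0 nor 1 matches 11.

no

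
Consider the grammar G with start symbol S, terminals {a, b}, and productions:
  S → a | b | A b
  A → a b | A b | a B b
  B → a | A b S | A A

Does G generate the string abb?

S ⇒ Ab ⇒ abb

yes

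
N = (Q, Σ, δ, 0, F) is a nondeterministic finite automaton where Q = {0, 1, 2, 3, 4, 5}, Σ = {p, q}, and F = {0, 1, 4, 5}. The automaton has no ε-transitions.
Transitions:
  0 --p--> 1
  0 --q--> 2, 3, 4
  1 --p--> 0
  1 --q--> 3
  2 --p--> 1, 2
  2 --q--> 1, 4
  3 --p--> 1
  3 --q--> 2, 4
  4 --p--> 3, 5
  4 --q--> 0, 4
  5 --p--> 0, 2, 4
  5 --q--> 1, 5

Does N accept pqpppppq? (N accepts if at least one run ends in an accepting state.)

rejected

Start: {0}
read p: {1}
read q: {3}
read p: {1}
read p: {0}
read p: {1}
read p: {0}
read p: {1}
read q: {3}
Reachable ∩ accepting = {} — empty.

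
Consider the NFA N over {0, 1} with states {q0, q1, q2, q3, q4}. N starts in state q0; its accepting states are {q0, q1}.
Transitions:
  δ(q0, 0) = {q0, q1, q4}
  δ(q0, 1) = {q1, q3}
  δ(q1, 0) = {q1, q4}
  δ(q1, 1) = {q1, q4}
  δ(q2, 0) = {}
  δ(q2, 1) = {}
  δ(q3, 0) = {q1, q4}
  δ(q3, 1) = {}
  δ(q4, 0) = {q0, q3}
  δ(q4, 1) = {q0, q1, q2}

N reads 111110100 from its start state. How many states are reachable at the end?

4

Start: {q0}
read 1: {q1, q3}
read 1: {q1, q4}
read 1: {q0, q1, q2, q4}
read 1: {q0, q1, q2, q3, q4}
read 1: {q0, q1, q2, q3, q4}
read 0: {q0, q1, q3, q4}
read 1: {q0, q1, q2, q3, q4}
read 0: {q0, q1, q3, q4}
read 0: {q0, q1, q3, q4}
Final reachable set {q0, q1, q3, q4} has 4 states.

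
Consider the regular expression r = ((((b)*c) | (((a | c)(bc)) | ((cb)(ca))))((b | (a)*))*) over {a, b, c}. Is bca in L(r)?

Split as bc·a: (((b)*c)|(((a|c)(bc))|((cb)(ca)))) matches bc and ((b|(a)*))* matches a.

yes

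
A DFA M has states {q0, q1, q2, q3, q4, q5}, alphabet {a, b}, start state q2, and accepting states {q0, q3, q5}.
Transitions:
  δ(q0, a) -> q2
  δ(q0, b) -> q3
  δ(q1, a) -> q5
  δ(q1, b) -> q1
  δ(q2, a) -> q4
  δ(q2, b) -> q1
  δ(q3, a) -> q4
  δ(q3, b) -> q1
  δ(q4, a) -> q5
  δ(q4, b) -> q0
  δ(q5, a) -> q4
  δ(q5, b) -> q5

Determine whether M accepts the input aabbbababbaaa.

q2 --a--> q4
q4 --a--> q5
q5 --b--> q5
q5 --b--> q5
q5 --b--> q5
q5 --a--> q4
q4 --b--> q0
q0 --a--> q2
q2 --b--> q1
q1 --b--> q1
q1 --a--> q5
q5 --a--> q4
q4 --a--> q5
End in state q5, which is an accepting state.

accepted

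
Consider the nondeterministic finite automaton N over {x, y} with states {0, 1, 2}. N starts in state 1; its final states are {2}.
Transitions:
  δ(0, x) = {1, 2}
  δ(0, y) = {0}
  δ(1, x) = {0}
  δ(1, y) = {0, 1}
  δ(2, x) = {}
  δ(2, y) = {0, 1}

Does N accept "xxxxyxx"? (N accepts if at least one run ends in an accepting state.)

Start: {1}
read x: {0}
read x: {1, 2}
read x: {0}
read x: {1, 2}
read y: {0, 1}
read x: {0, 1, 2}
read x: {0, 1, 2}
Reachable ∩ accepting = {2} — nonempty.

accepted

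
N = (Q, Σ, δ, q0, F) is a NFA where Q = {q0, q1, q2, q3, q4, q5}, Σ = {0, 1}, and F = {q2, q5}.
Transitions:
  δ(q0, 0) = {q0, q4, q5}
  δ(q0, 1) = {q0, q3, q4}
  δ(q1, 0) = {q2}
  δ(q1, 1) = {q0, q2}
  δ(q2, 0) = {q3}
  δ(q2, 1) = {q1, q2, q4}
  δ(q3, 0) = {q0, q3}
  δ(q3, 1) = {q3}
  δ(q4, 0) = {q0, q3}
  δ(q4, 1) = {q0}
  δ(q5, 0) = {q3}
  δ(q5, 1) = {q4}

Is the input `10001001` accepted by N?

rejected

Start: {q0}
read 1: {q0, q3, q4}
read 0: {q0, q3, q4, q5}
read 0: {q0, q3, q4, q5}
read 0: {q0, q3, q4, q5}
read 1: {q0, q3, q4}
read 0: {q0, q3, q4, q5}
read 0: {q0, q3, q4, q5}
read 1: {q0, q3, q4}
Reachable ∩ accepting = {} — empty.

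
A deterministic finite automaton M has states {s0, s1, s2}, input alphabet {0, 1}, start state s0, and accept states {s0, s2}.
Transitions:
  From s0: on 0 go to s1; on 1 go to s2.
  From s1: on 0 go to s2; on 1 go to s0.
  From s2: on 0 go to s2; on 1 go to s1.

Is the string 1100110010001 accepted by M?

rejected

s0 --1--> s2
s2 --1--> s1
s1 --0--> s2
s2 --0--> s2
s2 --1--> s1
s1 --1--> s0
s0 --0--> s1
s1 --0--> s2
s2 --1--> s1
s1 --0--> s2
s2 --0--> s2
s2 --0--> s2
s2 --1--> s1
End in state s1, which is not an accepting state.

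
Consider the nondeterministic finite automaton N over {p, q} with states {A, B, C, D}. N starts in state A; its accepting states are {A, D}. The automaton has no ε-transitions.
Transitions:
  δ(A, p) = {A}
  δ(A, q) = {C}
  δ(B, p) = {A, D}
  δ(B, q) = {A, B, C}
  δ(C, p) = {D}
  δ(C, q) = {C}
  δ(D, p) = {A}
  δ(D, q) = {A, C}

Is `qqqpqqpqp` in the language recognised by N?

Start: {A}
read q: {C}
read q: {C}
read q: {C}
read p: {D}
read q: {A, C}
read q: {C}
read p: {D}
read q: {A, C}
read p: {A, D}
Reachable ∩ accepting = {A, D} — nonempty.

accepted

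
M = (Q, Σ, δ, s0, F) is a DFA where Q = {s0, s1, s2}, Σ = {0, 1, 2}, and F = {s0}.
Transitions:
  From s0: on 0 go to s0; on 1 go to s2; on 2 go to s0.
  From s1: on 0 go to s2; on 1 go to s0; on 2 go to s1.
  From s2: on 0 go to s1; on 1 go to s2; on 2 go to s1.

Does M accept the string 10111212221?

rejected

s0 --1--> s2
s2 --0--> s1
s1 --1--> s0
s0 --1--> s2
s2 --1--> s2
s2 --2--> s1
s1 --1--> s0
s0 --2--> s0
s0 --2--> s0
s0 --2--> s0
s0 --1--> s2
End in state s2, which is not an accepting state.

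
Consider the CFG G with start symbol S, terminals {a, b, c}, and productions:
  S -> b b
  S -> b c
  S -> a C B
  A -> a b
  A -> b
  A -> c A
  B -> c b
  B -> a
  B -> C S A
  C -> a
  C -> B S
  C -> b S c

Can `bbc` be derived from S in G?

no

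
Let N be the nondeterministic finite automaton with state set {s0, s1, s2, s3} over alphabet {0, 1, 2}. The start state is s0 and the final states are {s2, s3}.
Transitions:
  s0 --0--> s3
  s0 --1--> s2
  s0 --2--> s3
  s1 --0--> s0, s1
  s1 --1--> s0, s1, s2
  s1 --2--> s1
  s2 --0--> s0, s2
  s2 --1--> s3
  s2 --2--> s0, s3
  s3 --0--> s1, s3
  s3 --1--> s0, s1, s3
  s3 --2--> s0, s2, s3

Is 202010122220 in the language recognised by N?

Start: {s0}
read 2: {s3}
read 0: {s1, s3}
read 2: {s0, s1, s2, s3}
read 0: {s0, s1, s2, s3}
read 1: {s0, s1, s2, s3}
read 0: {s0, s1, s2, s3}
read 1: {s0, s1, s2, s3}
read 2: {s0, s1, s2, s3}
read 2: {s0, s1, s2, s3}
read 2: {s0, s1, s2, s3}
read 2: {s0, s1, s2, s3}
read 0: {s0, s1, s2, s3}
Reachable ∩ accepting = {s2, s3} — nonempty.

accepted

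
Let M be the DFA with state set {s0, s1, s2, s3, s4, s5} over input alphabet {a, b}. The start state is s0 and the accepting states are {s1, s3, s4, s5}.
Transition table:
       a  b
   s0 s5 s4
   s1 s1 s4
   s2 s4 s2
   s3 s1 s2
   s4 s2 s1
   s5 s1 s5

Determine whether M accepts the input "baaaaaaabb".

s0 --b--> s4
s4 --a--> s2
s2 --a--> s4
s4 --a--> s2
s2 --a--> s4
s4 --a--> s2
s2 --a--> s4
s4 --a--> s2
s2 --b--> s2
s2 --b--> s2
End in state s2, which is not an accepting state.

rejected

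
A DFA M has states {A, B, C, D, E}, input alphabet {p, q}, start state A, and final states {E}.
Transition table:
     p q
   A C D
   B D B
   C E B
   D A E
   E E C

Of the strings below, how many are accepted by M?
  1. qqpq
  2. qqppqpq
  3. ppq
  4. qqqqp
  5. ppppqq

qqpq: rejected
qqppqpq: rejected
ppq: rejected
qqqqp: rejected
ppppqq: rejected

0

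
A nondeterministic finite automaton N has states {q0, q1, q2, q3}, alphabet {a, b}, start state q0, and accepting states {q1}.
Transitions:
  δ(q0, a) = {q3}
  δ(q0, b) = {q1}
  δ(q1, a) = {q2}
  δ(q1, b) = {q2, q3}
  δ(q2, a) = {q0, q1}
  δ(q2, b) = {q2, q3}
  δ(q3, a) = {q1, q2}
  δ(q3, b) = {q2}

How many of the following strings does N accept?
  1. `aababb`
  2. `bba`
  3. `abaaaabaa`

`aababb`: rejected
`bba`: accepted
`abaaaabaa`: accepted

2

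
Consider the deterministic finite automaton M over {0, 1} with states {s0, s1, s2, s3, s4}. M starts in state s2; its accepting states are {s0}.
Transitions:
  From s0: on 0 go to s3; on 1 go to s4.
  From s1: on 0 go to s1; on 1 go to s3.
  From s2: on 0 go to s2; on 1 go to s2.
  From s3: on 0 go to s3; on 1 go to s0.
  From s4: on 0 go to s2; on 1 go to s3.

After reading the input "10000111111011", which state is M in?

s2 --1--> s2
s2 --0--> s2
s2 --0--> s2
s2 --0--> s2
s2 --0--> s2
s2 --1--> s2
s2 --1--> s2
s2 --1--> s2
s2 --1--> s2
s2 --1--> s2
s2 --1--> s2
s2 --0--> s2
s2 --1--> s2
s2 --1--> s2

s2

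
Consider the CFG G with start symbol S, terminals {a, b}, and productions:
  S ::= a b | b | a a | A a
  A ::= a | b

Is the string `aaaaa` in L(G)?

no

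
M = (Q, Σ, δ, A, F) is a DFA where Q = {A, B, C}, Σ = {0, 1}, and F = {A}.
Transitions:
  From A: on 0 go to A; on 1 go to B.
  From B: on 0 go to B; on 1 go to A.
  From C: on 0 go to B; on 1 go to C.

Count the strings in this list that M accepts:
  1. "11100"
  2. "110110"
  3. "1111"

"11100": rejected
"110110": accepted
"1111": accepted

2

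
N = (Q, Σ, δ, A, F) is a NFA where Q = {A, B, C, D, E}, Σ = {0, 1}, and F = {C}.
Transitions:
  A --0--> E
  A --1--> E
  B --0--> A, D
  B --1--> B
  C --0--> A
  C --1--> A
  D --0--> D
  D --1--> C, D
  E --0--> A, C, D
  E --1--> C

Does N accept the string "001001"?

accepted

Start: {A}
read 0: {E}
read 0: {A, C, D}
read 1: {A, C, D, E}
read 0: {A, C, D, E}
read 0: {A, C, D, E}
read 1: {A, C, D, E}
Reachable ∩ accepting = {C} — nonempty.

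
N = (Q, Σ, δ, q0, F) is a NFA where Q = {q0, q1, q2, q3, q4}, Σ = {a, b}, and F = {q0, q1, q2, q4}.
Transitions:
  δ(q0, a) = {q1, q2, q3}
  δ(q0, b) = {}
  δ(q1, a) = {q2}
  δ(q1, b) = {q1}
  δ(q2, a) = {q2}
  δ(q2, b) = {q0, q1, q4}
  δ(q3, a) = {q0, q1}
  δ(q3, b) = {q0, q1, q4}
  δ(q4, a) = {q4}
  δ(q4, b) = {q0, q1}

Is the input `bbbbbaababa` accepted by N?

Start: {q0}
read b: {}
The reachable set is empty and stays empty for the remaining 10 symbols.
Reachable ∩ accepting = {} — empty.

rejected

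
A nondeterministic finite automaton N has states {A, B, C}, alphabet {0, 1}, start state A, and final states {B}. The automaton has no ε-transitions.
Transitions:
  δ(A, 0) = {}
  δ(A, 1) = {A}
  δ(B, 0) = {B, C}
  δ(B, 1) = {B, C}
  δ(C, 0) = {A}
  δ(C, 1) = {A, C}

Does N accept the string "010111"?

rejected

Start: {A}
read 0: {}
The reachable set is empty and stays empty for the remaining 5 symbols.
Reachable ∩ accepting = {} — empty.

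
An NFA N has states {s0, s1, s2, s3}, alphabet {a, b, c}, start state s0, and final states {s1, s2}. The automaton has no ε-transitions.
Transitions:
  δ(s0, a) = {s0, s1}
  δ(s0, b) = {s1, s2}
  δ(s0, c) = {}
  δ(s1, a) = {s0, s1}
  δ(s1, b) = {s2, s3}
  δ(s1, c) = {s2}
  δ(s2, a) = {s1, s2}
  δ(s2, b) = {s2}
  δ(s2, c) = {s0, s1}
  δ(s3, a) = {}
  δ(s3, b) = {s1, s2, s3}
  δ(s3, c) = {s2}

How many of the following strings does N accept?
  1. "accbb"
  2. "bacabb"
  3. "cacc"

"accbb": accepted
"bacabb": accepted
"cacc": rejected

2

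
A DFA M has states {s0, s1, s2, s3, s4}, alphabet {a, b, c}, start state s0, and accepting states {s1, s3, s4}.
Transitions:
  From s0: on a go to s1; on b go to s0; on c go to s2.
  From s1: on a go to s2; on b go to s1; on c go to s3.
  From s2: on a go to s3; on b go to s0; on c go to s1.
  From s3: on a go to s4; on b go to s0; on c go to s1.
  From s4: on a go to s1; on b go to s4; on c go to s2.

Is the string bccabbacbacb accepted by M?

s0 --b--> s0
s0 --c--> s2
s2 --c--> s1
s1 --a--> s2
s2 --b--> s0
s0 --b--> s0
s0 --a--> s1
s1 --c--> s3
s3 --b--> s0
s0 --a--> s1
s1 --c--> s3
s3 --b--> s0
End in state s0, which is not an accepting state.

rejected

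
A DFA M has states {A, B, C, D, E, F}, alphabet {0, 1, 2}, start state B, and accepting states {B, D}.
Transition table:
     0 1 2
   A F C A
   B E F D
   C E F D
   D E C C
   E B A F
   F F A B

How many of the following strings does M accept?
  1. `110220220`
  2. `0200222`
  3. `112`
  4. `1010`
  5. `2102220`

`110220220`: rejected
`0200222`: rejected
`112`: rejected
`1010`: rejected
`2102220`: rejected

0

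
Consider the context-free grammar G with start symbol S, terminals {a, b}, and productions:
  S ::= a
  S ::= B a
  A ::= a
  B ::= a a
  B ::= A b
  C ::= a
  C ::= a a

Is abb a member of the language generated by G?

no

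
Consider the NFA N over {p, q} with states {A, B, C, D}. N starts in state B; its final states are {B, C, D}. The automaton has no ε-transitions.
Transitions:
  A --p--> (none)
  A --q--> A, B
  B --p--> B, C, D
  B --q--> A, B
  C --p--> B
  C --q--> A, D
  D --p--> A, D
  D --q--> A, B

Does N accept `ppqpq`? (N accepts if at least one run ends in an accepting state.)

accepted

Start: {B}
read p: {B, C, D}
read p: {A, B, C, D}
read q: {A, B, D}
read p: {A, B, C, D}
read q: {A, B, D}
Reachable ∩ accepting = {B, D} — nonempty.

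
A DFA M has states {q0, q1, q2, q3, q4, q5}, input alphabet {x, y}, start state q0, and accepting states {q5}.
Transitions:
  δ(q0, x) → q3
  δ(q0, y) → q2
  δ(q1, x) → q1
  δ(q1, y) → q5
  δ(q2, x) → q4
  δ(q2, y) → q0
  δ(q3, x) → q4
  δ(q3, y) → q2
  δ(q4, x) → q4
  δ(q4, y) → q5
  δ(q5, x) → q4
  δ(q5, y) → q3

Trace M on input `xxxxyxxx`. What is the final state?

q4

q0 --x--> q3
q3 --x--> q4
q4 --x--> q4
q4 --x--> q4
q4 --y--> q5
q5 --x--> q4
q4 --x--> q4
q4 --x--> q4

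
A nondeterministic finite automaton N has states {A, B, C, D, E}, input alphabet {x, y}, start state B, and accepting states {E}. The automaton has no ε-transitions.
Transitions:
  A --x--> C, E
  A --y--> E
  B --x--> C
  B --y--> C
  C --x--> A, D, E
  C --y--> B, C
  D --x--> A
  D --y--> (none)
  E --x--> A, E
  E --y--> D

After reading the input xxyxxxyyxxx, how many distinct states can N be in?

4

Start: {B}
read x: {C}
read x: {A, D, E}
read y: {D, E}
read x: {A, E}
read x: {A, C, E}
read x: {A, C, D, E}
read y: {B, C, D, E}
read y: {B, C, D}
read x: {A, C, D, E}
read x: {A, C, D, E}
read x: {A, C, D, E}
Final reachable set {A, C, D, E} has 4 states.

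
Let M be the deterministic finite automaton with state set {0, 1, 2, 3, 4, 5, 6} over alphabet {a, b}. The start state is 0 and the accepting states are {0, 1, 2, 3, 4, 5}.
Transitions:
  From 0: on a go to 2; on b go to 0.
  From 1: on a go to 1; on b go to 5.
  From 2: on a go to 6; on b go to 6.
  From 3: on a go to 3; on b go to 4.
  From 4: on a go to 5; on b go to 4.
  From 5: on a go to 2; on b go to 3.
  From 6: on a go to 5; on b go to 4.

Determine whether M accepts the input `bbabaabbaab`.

0 --b--> 0
0 --b--> 0
0 --a--> 2
2 --b--> 6
6 --a--> 5
5 --a--> 2
2 --b--> 6
6 --b--> 4
4 --a--> 5
5 --a--> 2
2 --b--> 6
End in state 6, which is not an accepting state.

rejected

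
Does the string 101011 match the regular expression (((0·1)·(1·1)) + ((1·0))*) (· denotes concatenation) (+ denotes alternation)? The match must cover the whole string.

no

Neither ((0·1)·(1·1)) nor ((1·0))* matches 101011.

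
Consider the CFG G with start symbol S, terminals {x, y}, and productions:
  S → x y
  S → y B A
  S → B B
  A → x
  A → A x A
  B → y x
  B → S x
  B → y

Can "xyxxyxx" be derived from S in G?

no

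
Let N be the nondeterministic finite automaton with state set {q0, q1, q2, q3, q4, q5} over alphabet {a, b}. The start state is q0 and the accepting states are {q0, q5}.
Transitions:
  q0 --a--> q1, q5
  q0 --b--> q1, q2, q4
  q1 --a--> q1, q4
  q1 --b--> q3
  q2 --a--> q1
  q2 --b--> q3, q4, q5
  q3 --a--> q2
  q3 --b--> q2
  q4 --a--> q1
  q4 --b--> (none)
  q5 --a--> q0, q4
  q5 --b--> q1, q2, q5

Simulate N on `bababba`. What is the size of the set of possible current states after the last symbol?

Start: {q0}
read b: {q1, q2, q4}
read a: {q1, q4}
read b: {q3}
read a: {q2}
read b: {q3, q4, q5}
read b: {q1, q2, q5}
read a: {q0, q1, q4}
Final reachable set {q0, q1, q4} has 3 states.

3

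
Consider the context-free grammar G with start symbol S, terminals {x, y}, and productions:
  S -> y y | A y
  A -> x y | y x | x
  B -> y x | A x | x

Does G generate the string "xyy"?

yes

S ⇒ Ay ⇒ xyy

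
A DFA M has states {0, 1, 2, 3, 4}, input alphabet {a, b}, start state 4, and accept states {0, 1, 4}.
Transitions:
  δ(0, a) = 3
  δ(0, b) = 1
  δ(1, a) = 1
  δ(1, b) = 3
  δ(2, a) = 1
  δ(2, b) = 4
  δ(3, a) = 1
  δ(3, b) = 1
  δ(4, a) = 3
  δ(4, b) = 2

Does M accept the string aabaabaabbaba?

4 --a--> 3
3 --a--> 1
1 --b--> 3
3 --a--> 1
1 --a--> 1
1 --b--> 3
3 --a--> 1
1 --a--> 1
1 --b--> 3
3 --b--> 1
1 --a--> 1
1 --b--> 3
3 --a--> 1
End in state 1, which is an accepting state.

accepted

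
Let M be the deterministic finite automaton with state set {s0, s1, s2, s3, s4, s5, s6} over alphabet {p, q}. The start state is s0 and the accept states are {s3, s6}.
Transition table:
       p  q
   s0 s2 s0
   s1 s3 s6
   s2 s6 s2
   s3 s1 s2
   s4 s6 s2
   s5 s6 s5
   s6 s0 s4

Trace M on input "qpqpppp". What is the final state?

s6

s0 --q--> s0
s0 --p--> s2
s2 --q--> s2
s2 --p--> s6
s6 --p--> s0
s0 --p--> s2
s2 --p--> s6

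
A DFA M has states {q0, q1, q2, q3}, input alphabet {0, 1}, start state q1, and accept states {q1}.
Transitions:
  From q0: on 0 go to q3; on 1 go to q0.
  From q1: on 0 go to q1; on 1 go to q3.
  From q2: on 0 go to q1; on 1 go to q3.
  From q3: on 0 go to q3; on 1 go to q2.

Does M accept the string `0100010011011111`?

q1 --0--> q1
q1 --1--> q3
q3 --0--> q3
q3 --0--> q3
q3 --0--> q3
q3 --1--> q2
q2 --0--> q1
q1 --0--> q1
q1 --1--> q3
q3 --1--> q2
q2 --0--> q1
q1 --1--> q3
q3 --1--> q2
q2 --1--> q3
q3 --1--> q2
q2 --1--> q3
End in state q3, which is not an accepting state.

rejected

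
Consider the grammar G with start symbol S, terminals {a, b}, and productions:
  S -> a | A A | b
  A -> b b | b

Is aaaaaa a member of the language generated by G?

no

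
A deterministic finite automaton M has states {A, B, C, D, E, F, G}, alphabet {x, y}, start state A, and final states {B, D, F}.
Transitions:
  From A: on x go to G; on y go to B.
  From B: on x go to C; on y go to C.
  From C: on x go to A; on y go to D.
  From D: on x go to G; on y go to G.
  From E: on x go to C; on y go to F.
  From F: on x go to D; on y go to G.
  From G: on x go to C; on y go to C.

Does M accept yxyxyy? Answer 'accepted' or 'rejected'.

A --y--> B
B --x--> C
C --y--> D
D --x--> G
G --y--> C
C --y--> D
End in state D, which is an accepting state.

accepted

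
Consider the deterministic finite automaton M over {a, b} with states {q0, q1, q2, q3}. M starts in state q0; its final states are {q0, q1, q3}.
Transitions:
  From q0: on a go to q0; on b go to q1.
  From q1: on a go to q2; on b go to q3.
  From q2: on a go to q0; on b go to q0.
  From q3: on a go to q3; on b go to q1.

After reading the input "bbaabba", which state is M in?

q0 --b--> q1
q1 --b--> q3
q3 --a--> q3
q3 --a--> q3
q3 --b--> q1
q1 --b--> q3
q3 --a--> q3

q3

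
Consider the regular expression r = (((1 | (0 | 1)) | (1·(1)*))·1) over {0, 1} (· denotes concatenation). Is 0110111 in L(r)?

no

No split of 0110111 into u·v has ((1|(0|1))|(1·(1)*)) matching u and 1 matching v.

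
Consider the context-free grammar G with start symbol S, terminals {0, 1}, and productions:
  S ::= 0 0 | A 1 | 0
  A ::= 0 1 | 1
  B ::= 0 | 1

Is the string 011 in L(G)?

yes

S ⇒ A1 ⇒ 011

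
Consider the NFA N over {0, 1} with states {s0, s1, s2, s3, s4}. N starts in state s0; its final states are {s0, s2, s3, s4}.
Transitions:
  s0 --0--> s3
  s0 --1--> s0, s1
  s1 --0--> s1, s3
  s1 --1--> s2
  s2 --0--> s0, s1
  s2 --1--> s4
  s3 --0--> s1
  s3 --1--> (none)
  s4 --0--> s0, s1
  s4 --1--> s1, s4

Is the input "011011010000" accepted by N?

rejected

Start: {s0}
read 0: {s3}
read 1: {}
The reachable set is empty and stays empty for the remaining 10 symbols.
Reachable ∩ accepting = {} — empty.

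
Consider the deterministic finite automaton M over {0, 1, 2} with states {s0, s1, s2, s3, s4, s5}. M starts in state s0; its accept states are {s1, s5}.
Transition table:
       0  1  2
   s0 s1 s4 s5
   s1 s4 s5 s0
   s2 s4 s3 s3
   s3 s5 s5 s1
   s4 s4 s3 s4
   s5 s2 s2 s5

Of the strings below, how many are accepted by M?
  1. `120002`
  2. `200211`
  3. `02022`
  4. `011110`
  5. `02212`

2

`120002`: rejected
`200211`: accepted
`02022`: accepted
`011110`: rejected
`02212`: rejected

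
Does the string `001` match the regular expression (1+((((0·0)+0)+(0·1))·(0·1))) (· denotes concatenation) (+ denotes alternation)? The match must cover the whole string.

The right alternative ((((0·0)+0)+(0·1))·(0·1)) matches 001.

yes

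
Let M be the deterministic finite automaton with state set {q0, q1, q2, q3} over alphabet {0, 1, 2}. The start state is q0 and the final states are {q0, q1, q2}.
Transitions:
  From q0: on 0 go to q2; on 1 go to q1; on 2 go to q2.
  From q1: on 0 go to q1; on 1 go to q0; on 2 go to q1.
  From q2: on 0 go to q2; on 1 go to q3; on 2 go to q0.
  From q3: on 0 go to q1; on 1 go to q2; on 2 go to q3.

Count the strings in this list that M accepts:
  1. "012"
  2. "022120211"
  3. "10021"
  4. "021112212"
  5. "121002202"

4

"012": rejected
"022120211": accepted
"10021": accepted
"021112212": accepted
"121002202": accepted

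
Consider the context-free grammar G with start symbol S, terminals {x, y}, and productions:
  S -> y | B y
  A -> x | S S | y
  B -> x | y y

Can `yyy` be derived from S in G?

yes

S ⇒ By ⇒ yyy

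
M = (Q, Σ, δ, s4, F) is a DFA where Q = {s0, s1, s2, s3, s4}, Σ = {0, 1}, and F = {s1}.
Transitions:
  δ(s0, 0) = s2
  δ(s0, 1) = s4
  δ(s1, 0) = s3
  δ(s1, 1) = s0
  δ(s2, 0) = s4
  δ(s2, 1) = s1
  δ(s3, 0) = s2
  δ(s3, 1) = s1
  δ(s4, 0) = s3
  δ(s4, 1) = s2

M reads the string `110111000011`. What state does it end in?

s0

s4 --1--> s2
s2 --1--> s1
s1 --0--> s3
s3 --1--> s1
s1 --1--> s0
s0 --1--> s4
s4 --0--> s3
s3 --0--> s2
s2 --0--> s4
s4 --0--> s3
s3 --1--> s1
s1 --1--> s0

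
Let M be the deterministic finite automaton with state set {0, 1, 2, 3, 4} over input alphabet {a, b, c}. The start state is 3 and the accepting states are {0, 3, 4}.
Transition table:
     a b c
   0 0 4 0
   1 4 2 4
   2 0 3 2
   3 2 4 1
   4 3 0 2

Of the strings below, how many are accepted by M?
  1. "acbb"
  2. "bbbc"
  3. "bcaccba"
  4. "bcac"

3

"acbb": accepted
"bbbc": rejected
"bcaccba": accepted
"bcac": accepted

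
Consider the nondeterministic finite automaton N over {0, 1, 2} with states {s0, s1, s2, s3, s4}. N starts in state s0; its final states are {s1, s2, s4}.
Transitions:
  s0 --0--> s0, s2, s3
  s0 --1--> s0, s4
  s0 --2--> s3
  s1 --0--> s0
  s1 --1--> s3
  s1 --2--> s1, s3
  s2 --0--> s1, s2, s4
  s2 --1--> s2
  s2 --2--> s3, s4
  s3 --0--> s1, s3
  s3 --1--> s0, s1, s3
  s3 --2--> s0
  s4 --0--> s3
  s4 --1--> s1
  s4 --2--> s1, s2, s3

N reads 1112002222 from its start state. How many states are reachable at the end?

Start: {s0}
read 1: {s0, s4}
read 1: {s0, s1, s4}
read 1: {s0, s1, s3, s4}
read 2: {s0, s1, s2, s3}
read 0: {s0, s1, s2, s3, s4}
read 0: {s0, s1, s2, s3, s4}
read 2: {s0, s1, s2, s3, s4}
read 2: {s0, s1, s2, s3, s4}
read 2: {s0, s1, s2, s3, s4}
read 2: {s0, s1, s2, s3, s4}
Final reachable set {s0, s1, s2, s3, s4} has 5 states.

5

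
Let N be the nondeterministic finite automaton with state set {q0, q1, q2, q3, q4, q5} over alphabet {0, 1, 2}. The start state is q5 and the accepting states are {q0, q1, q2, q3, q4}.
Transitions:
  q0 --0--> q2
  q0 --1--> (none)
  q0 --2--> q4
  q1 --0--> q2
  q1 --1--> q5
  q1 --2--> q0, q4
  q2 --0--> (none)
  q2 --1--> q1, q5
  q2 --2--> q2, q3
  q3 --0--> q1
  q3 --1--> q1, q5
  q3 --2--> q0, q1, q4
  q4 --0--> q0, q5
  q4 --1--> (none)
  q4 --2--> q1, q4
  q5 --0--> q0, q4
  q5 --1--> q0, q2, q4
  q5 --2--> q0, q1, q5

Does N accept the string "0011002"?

Start: {q5}
read 0: {q0, q4}
read 0: {q0, q2, q5}
read 1: {q0, q1, q2, q4, q5}
read 1: {q0, q1, q2, q4, q5}
read 0: {q0, q2, q4, q5}
read 0: {q0, q2, q4, q5}
read 2: {q0, q1, q2, q3, q4, q5}
Reachable ∩ accepting = {q0, q1, q2, q3, q4} — nonempty.

accepted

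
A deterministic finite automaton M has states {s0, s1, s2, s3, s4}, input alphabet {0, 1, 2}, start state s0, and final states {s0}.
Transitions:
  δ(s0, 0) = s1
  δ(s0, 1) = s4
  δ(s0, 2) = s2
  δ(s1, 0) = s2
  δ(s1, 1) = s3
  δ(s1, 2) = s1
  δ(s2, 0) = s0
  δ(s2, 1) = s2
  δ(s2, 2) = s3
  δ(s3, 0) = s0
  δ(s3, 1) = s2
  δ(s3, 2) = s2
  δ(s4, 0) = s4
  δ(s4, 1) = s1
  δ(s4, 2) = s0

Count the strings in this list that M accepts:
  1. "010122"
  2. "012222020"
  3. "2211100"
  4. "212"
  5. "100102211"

1

"010122": rejected
"012222020": accepted
"2211100": rejected
"212": rejected
"100102211": rejected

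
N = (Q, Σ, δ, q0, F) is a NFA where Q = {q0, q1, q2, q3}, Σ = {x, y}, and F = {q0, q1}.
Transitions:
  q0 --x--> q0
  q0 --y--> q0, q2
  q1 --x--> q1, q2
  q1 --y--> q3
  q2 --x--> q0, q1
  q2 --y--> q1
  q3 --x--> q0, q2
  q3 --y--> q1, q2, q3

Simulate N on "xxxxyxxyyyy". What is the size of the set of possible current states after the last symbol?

4

Start: {q0}
read x: {q0}
read x: {q0}
read x: {q0}
read x: {q0}
read y: {q0, q2}
read x: {q0, q1}
read x: {q0, q1, q2}
read y: {q0, q1, q2, q3}
read y: {q0, q1, q2, q3}
read y: {q0, q1, q2, q3}
read y: {q0, q1, q2, q3}
Final reachable set {q0, q1, q2, q3} has 4 states.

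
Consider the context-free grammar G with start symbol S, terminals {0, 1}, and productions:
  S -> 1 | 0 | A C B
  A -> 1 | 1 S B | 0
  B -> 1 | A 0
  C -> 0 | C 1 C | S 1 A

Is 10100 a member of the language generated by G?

no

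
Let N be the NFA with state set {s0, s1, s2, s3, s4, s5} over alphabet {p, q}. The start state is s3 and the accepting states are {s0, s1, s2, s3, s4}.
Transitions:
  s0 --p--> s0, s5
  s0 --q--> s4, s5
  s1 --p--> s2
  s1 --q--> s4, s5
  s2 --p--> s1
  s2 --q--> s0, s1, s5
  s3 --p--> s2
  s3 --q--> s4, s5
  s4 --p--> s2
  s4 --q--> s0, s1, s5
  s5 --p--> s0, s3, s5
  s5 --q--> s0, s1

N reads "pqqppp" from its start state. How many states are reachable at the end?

Start: {s3}
read p: {s2}
read q: {s0, s1, s5}
read q: {s0, s1, s4, s5}
read p: {s0, s2, s3, s5}
read p: {s0, s1, s2, s3, s5}
read p: {s0, s1, s2, s3, s5}
Final reachable set {s0, s1, s2, s3, s5} has 5 states.

5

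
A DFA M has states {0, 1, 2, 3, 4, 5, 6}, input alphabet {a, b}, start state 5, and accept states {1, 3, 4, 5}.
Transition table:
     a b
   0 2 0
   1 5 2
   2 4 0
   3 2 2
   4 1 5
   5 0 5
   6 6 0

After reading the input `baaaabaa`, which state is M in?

5 --b--> 5
5 --a--> 0
0 --a--> 2
2 --a--> 4
4 --a--> 1
1 --b--> 2
2 --a--> 4
4 --a--> 1

1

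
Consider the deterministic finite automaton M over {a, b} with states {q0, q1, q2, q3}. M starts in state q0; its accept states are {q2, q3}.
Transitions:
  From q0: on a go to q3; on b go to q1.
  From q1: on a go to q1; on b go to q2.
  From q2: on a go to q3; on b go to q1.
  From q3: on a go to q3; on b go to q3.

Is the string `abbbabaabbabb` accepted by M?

q0 --a--> q3
q3 --b--> q3
q3 --b--> q3
q3 --b--> q3
q3 --a--> q3
q3 --b--> q3
q3 --a--> q3
q3 --a--> q3
q3 --b--> q3
q3 --b--> q3
q3 --a--> q3
q3 --b--> q3
q3 --b--> q3
End in state q3, which is an accepting state.

accepted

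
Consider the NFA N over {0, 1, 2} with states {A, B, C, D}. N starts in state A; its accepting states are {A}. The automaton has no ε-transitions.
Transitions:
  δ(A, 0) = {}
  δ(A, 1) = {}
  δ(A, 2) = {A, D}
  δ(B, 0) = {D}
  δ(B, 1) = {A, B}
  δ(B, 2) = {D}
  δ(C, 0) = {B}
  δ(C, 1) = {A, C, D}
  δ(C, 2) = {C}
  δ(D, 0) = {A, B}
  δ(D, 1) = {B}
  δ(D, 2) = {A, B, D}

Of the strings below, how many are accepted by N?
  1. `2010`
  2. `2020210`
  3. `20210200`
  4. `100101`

`2010`: rejected
`2020210`: rejected
`20210200`: accepted
`100101`: rejected

1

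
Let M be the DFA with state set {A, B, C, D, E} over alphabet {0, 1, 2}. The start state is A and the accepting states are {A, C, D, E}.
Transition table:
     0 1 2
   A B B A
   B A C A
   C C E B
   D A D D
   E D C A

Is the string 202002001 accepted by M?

rejected

A --2--> A
A --0--> B
B --2--> A
A --0--> B
B --0--> A
A --2--> A
A --0--> B
B --0--> A
A --1--> B
End in state B, which is not an accepting state.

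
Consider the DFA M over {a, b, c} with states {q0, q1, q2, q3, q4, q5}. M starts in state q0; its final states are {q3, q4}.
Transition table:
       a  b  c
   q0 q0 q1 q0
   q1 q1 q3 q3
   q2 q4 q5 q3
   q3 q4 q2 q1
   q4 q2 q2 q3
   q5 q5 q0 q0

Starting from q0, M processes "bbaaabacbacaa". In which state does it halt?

q0 --b--> q1
q1 --b--> q3
q3 --a--> q4
q4 --a--> q2
q2 --a--> q4
q4 --b--> q2
q2 --a--> q4
q4 --c--> q3
q3 --b--> q2
q2 --a--> q4
q4 --c--> q3
q3 --a--> q4
q4 --a--> q2

q2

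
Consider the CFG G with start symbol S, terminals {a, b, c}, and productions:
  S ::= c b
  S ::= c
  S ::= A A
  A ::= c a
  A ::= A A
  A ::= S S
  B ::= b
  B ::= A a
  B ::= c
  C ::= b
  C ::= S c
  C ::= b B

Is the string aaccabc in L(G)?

no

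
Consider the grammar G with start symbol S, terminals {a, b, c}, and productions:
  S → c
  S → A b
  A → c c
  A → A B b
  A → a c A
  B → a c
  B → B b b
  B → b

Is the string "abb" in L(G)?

no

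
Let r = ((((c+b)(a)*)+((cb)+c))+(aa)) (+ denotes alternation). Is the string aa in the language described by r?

yes

The right alternative (aa) matches aa.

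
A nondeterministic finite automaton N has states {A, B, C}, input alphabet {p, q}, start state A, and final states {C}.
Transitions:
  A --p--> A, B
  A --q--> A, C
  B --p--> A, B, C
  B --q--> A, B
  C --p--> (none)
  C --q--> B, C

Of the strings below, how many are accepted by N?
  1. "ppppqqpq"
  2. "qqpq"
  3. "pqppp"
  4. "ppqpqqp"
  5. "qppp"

"ppppqqpq": accepted
"qqpq": accepted
"pqppp": accepted
"ppqpqqp": accepted
"qppp": accepted

5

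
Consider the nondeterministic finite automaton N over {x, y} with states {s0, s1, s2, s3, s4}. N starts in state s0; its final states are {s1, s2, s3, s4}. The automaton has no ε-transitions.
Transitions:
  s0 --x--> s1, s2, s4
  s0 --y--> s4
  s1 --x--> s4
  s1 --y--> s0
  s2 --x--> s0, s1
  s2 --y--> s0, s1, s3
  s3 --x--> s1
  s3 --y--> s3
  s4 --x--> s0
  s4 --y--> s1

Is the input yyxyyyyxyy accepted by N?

rejected

Start: {s0}
read y: {s4}
read y: {s1}
read x: {s4}
read y: {s1}
read y: {s0}
read y: {s4}
read y: {s1}
read x: {s4}
read y: {s1}
read y: {s0}
Reachable ∩ accepting = {} — empty.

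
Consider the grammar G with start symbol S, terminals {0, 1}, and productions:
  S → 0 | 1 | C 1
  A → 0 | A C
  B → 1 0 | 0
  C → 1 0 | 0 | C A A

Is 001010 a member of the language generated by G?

no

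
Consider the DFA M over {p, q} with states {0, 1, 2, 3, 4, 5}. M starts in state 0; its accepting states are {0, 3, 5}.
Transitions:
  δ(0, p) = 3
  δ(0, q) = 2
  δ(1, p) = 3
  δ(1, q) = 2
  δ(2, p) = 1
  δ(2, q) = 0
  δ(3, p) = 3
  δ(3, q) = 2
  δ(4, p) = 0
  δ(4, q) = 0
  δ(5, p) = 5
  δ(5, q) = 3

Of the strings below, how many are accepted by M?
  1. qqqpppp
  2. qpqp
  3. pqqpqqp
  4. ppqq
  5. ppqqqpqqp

qqqpppp: accepted
qpqp: rejected
pqqpqqp: accepted
ppqq: accepted
ppqqqpqqp: accepted

4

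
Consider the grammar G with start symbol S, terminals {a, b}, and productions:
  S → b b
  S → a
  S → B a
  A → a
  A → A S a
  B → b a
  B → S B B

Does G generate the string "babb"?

no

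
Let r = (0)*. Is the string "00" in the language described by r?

Split into 2 pieces 0 · 0; each matches 0.

yes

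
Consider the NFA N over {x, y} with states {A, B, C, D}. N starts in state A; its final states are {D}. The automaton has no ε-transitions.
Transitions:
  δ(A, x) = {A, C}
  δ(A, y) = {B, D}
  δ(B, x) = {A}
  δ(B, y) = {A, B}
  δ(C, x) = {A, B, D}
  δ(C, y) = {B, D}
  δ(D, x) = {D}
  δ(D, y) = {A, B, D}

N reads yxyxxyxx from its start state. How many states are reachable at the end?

Start: {A}
read y: {B, D}
read x: {A, D}
read y: {A, B, D}
read x: {A, C, D}
read x: {A, B, C, D}
read y: {A, B, D}
read x: {A, C, D}
read x: {A, B, C, D}
Final reachable set {A, B, C, D} has 4 states.

4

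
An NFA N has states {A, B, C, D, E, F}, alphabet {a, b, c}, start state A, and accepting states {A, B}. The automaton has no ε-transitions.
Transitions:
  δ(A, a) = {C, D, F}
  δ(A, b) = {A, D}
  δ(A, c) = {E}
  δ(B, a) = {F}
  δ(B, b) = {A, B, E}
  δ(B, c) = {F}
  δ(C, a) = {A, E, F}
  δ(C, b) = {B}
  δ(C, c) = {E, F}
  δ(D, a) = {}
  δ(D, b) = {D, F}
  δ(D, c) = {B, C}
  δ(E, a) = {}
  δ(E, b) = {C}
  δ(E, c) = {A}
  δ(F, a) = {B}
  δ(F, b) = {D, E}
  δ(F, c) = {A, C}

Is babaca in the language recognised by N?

Start: {A}
read b: {A, D}
read a: {C, D, F}
read b: {B, D, E, F}
read a: {B, F}
read c: {A, C, F}
read a: {A, B, C, D, E, F}
Reachable ∩ accepting = {A, B} — nonempty.

accepted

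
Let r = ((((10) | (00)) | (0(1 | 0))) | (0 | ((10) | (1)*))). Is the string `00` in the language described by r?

yes

The left alternative (((10)|(00))|(0(1|0))) matches 00.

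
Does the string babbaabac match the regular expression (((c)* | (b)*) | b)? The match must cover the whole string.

Neither ((c)*|(b)*) nor b matches babbaabac.

no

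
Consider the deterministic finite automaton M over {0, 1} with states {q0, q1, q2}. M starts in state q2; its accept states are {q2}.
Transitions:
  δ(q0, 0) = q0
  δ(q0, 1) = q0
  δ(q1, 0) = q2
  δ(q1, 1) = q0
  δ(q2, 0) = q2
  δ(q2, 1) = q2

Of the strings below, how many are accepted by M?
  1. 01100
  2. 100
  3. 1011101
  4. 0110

01100: accepted
100: accepted
1011101: accepted
0110: accepted

4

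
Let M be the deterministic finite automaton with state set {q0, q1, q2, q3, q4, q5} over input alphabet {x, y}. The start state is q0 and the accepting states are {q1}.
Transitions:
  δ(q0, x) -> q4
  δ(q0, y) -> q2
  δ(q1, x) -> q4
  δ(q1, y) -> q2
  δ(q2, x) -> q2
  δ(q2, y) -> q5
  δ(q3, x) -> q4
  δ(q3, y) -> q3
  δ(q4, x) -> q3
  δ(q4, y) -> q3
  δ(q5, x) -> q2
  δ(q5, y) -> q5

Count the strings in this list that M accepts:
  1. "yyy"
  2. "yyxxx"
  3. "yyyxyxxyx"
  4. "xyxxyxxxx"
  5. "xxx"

"yyy": rejected
"yyxxx": rejected
"yyyxyxxyx": rejected
"xyxxyxxxx": rejected
"xxx": rejected

0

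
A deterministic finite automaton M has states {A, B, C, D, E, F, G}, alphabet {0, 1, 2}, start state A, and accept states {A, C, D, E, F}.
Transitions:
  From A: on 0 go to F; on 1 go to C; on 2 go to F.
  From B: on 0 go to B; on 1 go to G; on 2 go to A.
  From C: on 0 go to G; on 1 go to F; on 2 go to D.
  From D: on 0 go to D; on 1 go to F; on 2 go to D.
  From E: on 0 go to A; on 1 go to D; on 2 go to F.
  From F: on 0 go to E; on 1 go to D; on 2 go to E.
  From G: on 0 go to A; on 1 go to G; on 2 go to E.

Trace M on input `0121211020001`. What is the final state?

A --0--> F
F --1--> D
D --2--> D
D --1--> F
F --2--> E
E --1--> D
D --1--> F
F --0--> E
E --2--> F
F --0--> E
E --0--> A
A --0--> F
F --1--> D

D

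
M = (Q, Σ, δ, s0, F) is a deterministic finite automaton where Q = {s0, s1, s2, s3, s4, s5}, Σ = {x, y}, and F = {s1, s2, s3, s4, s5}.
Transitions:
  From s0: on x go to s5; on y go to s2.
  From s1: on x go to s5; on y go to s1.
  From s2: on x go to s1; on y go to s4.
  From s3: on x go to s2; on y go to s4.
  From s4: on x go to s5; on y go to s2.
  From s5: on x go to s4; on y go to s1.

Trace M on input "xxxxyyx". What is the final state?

s0 --x--> s5
s5 --x--> s4
s4 --x--> s5
s5 --x--> s4
s4 --y--> s2
s2 --y--> s4
s4 --x--> s5

s5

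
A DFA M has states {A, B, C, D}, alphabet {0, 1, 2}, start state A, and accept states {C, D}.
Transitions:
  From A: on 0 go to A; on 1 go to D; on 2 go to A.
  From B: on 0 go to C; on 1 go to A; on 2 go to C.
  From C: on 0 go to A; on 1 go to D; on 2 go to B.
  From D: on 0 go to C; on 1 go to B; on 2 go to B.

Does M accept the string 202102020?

accepted

A --2--> A
A --0--> A
A --2--> A
A --1--> D
D --0--> C
C --2--> B
B --0--> C
C --2--> B
B --0--> C
End in state C, which is an accepting state.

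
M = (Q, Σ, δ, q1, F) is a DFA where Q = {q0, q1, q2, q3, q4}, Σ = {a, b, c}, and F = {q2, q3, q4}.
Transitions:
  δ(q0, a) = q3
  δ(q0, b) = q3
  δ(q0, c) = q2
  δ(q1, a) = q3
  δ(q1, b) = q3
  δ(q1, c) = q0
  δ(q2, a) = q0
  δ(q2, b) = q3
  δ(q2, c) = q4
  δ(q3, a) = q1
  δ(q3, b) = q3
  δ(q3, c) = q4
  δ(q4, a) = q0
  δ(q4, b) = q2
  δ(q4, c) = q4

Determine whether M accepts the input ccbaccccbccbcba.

rejected

q1 --c--> q0
q0 --c--> q2
q2 --b--> q3
q3 --a--> q1
q1 --c--> q0
q0 --c--> q2
q2 --c--> q4
q4 --c--> q4
q4 --b--> q2
q2 --c--> q4
q4 --c--> q4
q4 --b--> q2
q2 --c--> q4
q4 --b--> q2
q2 --a--> q0
End in state q0, which is not an accepting state.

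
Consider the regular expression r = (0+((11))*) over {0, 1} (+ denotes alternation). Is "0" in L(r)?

yes

The left alternative 0 matches 0.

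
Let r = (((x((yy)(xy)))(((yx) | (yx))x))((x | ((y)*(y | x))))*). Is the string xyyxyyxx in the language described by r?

yes

Split as xyyxyyxx·ε: ((x((yy)(xy)))(((yx)|(yx))x)) matches xyyxyyxx and ((x|((y)*(y|x))))* matches ε.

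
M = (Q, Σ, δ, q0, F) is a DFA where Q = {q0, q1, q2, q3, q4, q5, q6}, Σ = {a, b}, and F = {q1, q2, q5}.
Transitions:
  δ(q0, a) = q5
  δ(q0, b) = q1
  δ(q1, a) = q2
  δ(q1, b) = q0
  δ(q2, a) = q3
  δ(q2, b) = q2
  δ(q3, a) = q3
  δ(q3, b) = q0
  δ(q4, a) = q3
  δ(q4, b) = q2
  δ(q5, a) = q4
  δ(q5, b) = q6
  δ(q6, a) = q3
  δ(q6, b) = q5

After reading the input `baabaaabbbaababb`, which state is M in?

q1

q0 --b--> q1
q1 --a--> q2
q2 --a--> q3
q3 --b--> q0
q0 --a--> q5
q5 --a--> q4
q4 --a--> q3
q3 --b--> q0
q0 --b--> q1
q1 --b--> q0
q0 --a--> q5
q5 --a--> q4
q4 --b--> q2
q2 --a--> q3
q3 --b--> q0
q0 --b--> q1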